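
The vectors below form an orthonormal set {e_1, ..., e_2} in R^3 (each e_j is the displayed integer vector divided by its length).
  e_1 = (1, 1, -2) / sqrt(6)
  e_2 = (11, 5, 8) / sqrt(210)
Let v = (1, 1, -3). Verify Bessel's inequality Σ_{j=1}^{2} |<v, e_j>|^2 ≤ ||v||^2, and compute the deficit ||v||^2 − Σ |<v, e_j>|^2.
Σ |<v, e_j>|^2 = 384/35; ||v||^2 = 11; deficit = 1/35

Write each e_j = u_j / sqrt(<u_j, u_j>) where u_j is the displayed integer vector. Then <v, e_j> = <v, u_j> / sqrt(<u_j, u_j>), so |<v, e_j>|^2 = <v, u_j>^2 / <u_j, u_j>.
Coefficients: <v, e_1> = 8/sqrt(6), <v, e_2> = -8/sqrt(210).
Square and sum: Σ |<v, e_j>|^2 = 384/35.
Compute ||v||^2 = v·v = 11.
Deficit = 11 − 384/35 = 1/35 ≥ 0, confirming Bessel's inequality. (The deficit equals ||v − Σ <v,e_j> e_j||^2, the squared distance from v to span{e_j}.)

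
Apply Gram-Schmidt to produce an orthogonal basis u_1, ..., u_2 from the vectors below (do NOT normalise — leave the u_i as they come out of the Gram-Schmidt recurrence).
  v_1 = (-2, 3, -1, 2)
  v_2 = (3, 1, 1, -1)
Orthogonal basis:
  u_1 = (-2, 3, -1, 2)
  u_2 = (7/3, 2, 2/3, -1/3)

Apply the Gram-Schmidt recurrence
  u_1 = v_1
  u_i = v_i − Σ_{j<i} ((v_i · u_j) / (u_j · u_j)) · u_j.

Step by step this gives:
  u_1 = (-2, 3, -1, 2)
  u_2 = (7/3, 2, 2/3, -1/3)

Orthogonality check:
  u_2 · u_1 = 0 (should be 0)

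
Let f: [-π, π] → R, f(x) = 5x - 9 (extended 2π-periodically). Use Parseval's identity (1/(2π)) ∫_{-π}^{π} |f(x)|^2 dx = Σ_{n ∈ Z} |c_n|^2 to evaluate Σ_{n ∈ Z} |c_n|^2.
Σ |c_n|^2 = 25π^2/3 + 81

Expand and integrate term by term over [-π, π]:
  ∫ (5x)^2 dx = 25·(2π^3/3); ∫ 2·5·(-9)·x dx = 0 (odd integrand); ∫ (-9)^2 dx = 81·2π.
So (1/(2π)) ∫_{-π}^{π} (5x - 9)^2 dx = 25π^2/3 + 81 = 25π^2/3 + 81.
Parseval ⇒ Σ |c_n|^2 = 25π^2/3 + 81.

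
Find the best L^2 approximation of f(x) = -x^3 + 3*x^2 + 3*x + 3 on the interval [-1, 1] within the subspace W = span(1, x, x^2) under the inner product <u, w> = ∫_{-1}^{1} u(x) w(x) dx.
g(x) = 3*x^2 + 12*x/5 + 3

The best approximation g ∈ W is the orthogonal projection of f onto W. Writing g = a_0 + a_1 x + a_2 x^2, the coefficients solve the normal equations G · a = b where
  G_{ij} = <φ_i, φ_j> and b_i = <f, φ_i>, with φ_0 = 1, φ_1 = x, φ_2 = x^2.
G =
  [2, 0, 2/3]
  [0, 2/3, 0]
  [2/3, 0, 2/5],
b = (8, 8/5, 16/5).
Solving gives a_0 = 3, a_1 = 12/5, a_2 = 3, so
  g(x) = 3*x^2 + 12*x/5 + 3.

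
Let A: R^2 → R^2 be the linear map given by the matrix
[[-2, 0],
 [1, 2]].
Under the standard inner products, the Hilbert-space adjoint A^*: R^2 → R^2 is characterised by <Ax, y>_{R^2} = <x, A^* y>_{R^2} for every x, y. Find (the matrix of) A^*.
A^* = A^T =
[[-2, 1],
 [0, 2]]

For real matrices with standard dot products, the defining identity <Ax, y> = <x, A^* y> gives (Ax)^T y = x^T (A^*) y, i.e. x^T A^T y = x^T (A^*) y. Since this holds for all x, y, we must have A^* = A^T. Therefore
A^* =
[[-2, 1],
 [0, 2]].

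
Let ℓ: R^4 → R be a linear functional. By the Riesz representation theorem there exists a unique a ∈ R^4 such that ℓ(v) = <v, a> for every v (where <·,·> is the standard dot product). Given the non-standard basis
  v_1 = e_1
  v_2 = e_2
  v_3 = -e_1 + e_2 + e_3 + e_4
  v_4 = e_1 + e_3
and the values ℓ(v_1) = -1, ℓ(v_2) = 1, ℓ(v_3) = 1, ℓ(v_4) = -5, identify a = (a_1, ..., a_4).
a = (-1, 1, -4, 3)

Write a = (a_1, ..., a_4) in the standard basis. For each basis vector v_i, ℓ(v_i) = <v_i, a> is a linear equation in the a_j's. Collect the n equations into a matrix system V a = ℓ, where row i of V is v_i (expressed in the standard basis). Since V is invertible (lower-triangular with 1s on the diagonal, up to permutation), solve by back-substitution:
  V =
[[1, 0, 0, 0],
 [0, 1, 0, 0],
 [-1, 1, 1, 1],
 [1, 0, 1, 0]]
  V a = (-1, 1, 1, -5)
Solving gives a = (-1, 1, -4, 3).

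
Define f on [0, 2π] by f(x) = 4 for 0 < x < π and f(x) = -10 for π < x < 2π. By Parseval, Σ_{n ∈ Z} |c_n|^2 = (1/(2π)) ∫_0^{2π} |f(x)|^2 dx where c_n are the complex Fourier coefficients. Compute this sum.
Σ |c_n|^2 = 58

Parseval equates the L^2 energy of f (normalised by 1/(2π)) with the ℓ^2 sum of its Fourier coefficients: (1/(2π)) ∫_0^{2π} |f|^2 = Σ |c_n|^2.
Compute the left side: (1/(2π)) [∫_0^π 4^2 dx + ∫_π^{2π} (-10)^2 dx] = (1/(2π)) · (16π + 100π) = (16 + 100)/2 = 58.
So Σ_{n ∈ Z} |c_n|^2 = 58.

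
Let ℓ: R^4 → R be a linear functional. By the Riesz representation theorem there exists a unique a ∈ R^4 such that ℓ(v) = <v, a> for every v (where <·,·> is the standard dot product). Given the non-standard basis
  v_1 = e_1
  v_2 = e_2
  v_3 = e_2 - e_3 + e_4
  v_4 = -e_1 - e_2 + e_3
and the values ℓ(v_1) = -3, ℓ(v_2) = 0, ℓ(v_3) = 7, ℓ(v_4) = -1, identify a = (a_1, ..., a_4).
a = (-3, 0, -4, 3)

Write a = (a_1, ..., a_4) in the standard basis. For each basis vector v_i, ℓ(v_i) = <v_i, a> is a linear equation in the a_j's. Collect the n equations into a matrix system V a = ℓ, where row i of V is v_i (expressed in the standard basis). Since V is invertible (lower-triangular with 1s on the diagonal, up to permutation), solve by back-substitution:
  V =
[[1, 0, 0, 0],
 [0, 1, 0, 0],
 [0, 1, -1, 1],
 [-1, -1, 1, 0]]
  V a = (-3, 0, 7, -1)
Solving gives a = (-3, 0, -4, 3).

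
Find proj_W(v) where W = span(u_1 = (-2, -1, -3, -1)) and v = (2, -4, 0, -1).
proj_W(v) = (-2/15, -1/15, -1/5, -1/15)

Set up U = [u_1 | ... | u_1] ∈ R^(4×1). The projector onto W = col(U) is P = U (U^T U)^(-1) U^T.
Compute U^T U =
  [15],
and U^T v = (1).
Solve U^T U · c = U^T v for the coefficients: c = (1/15). The projection is proj_W(v) = U c.
Check: (v - proj_W(v)) · u_1 = 0  (should be 0).
Result: proj_W(v) = (-2/15, -1/15, -1/5, -1/15).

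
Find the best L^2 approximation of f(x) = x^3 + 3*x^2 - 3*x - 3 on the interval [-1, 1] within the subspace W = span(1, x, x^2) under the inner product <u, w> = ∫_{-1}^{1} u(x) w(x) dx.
g(x) = 3*x^2 - 12*x/5 - 3

The best approximation g ∈ W is the orthogonal projection of f onto W. Writing g = a_0 + a_1 x + a_2 x^2, the coefficients solve the normal equations G · a = b where
  G_{ij} = <φ_i, φ_j> and b_i = <f, φ_i>, with φ_0 = 1, φ_1 = x, φ_2 = x^2.
G =
  [2, 0, 2/3]
  [0, 2/3, 0]
  [2/3, 0, 2/5],
b = (-4, -8/5, -4/5).
Solving gives a_0 = -3, a_1 = -12/5, a_2 = 3, so
  g(x) = 3*x^2 - 12*x/5 - 3.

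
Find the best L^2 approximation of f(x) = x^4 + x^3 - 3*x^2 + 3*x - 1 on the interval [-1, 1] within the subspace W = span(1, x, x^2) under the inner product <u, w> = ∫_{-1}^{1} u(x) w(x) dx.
g(x) = -15*x^2/7 + 18*x/5 - 38/35

The best approximation g ∈ W is the orthogonal projection of f onto W. Writing g = a_0 + a_1 x + a_2 x^2, the coefficients solve the normal equations G · a = b where
  G_{ij} = <φ_i, φ_j> and b_i = <f, φ_i>, with φ_0 = 1, φ_1 = x, φ_2 = x^2.
G =
  [2, 0, 2/3]
  [0, 2/3, 0]
  [2/3, 0, 2/5],
b = (-18/5, 12/5, -166/105).
Solving gives a_0 = -38/35, a_1 = 18/5, a_2 = -15/7, so
  g(x) = -15*x^2/7 + 18*x/5 - 38/35.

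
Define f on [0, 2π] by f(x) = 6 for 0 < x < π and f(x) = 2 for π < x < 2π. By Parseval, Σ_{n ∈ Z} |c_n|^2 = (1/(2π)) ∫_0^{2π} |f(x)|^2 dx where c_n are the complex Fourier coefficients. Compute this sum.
Σ |c_n|^2 = 20

Parseval equates the L^2 energy of f (normalised by 1/(2π)) with the ℓ^2 sum of its Fourier coefficients: (1/(2π)) ∫_0^{2π} |f|^2 = Σ |c_n|^2.
Compute the left side: (1/(2π)) [∫_0^π 6^2 dx + ∫_π^{2π} 2^2 dx] = (1/(2π)) · (36π + 4π) = (36 + 4)/2 = 20.
So Σ_{n ∈ Z} |c_n|^2 = 20.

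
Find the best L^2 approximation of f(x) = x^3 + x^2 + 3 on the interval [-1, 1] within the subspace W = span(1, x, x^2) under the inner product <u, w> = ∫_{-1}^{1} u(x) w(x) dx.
g(x) = x^2 + 3*x/5 + 3

The best approximation g ∈ W is the orthogonal projection of f onto W. Writing g = a_0 + a_1 x + a_2 x^2, the coefficients solve the normal equations G · a = b where
  G_{ij} = <φ_i, φ_j> and b_i = <f, φ_i>, with φ_0 = 1, φ_1 = x, φ_2 = x^2.
G =
  [2, 0, 2/3]
  [0, 2/3, 0]
  [2/3, 0, 2/5],
b = (20/3, 2/5, 12/5).
Solving gives a_0 = 3, a_1 = 3/5, a_2 = 1, so
  g(x) = x^2 + 3*x/5 + 3.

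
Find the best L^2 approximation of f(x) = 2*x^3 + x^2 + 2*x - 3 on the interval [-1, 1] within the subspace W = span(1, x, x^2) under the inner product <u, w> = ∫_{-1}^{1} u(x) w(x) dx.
g(x) = x^2 + 16*x/5 - 3

The best approximation g ∈ W is the orthogonal projection of f onto W. Writing g = a_0 + a_1 x + a_2 x^2, the coefficients solve the normal equations G · a = b where
  G_{ij} = <φ_i, φ_j> and b_i = <f, φ_i>, with φ_0 = 1, φ_1 = x, φ_2 = x^2.
G =
  [2, 0, 2/3]
  [0, 2/3, 0]
  [2/3, 0, 2/5],
b = (-16/3, 32/15, -8/5).
Solving gives a_0 = -3, a_1 = 16/5, a_2 = 1, so
  g(x) = x^2 + 16*x/5 - 3.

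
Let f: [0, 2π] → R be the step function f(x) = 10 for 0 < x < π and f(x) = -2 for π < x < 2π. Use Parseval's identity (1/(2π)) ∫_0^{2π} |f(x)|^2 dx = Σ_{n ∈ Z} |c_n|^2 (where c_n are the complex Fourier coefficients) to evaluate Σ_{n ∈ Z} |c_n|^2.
Σ |c_n|^2 = 52

Parseval equates the L^2 energy of f (normalised by 1/(2π)) with the ℓ^2 sum of its Fourier coefficients: (1/(2π)) ∫_0^{2π} |f|^2 = Σ |c_n|^2.
Compute the left side: (1/(2π)) [∫_0^π 10^2 dx + ∫_π^{2π} (-2)^2 dx] = (1/(2π)) · (100π + 4π) = (100 + 4)/2 = 52.
So Σ_{n ∈ Z} |c_n|^2 = 52.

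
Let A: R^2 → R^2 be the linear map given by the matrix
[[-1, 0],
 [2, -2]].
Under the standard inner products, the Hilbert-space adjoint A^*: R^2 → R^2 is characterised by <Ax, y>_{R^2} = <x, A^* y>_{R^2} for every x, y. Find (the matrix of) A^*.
A^* = A^T =
[[-1, 2],
 [0, -2]]

For real matrices with standard dot products, the defining identity <Ax, y> = <x, A^* y> gives (Ax)^T y = x^T (A^*) y, i.e. x^T A^T y = x^T (A^*) y. Since this holds for all x, y, we must have A^* = A^T. Therefore
A^* =
[[-1, 2],
 [0, -2]].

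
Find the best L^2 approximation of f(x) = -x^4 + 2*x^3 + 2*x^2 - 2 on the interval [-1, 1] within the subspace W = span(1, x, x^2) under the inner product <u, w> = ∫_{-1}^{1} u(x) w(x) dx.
g(x) = 8*x^2/7 + 6*x/5 - 67/35

The best approximation g ∈ W is the orthogonal projection of f onto W. Writing g = a_0 + a_1 x + a_2 x^2, the coefficients solve the normal equations G · a = b where
  G_{ij} = <φ_i, φ_j> and b_i = <f, φ_i>, with φ_0 = 1, φ_1 = x, φ_2 = x^2.
G =
  [2, 0, 2/3]
  [0, 2/3, 0]
  [2/3, 0, 2/5],
b = (-46/15, 4/5, -86/105).
Solving gives a_0 = -67/35, a_1 = 6/5, a_2 = 8/7, so
  g(x) = 8*x^2/7 + 6*x/5 - 67/35.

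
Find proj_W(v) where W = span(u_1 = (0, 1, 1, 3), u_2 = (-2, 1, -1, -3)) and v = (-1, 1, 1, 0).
proj_W(v) = (-20/21, 22/21, 2/21, 2/7)

Set up U = [u_1 | ... | u_2] ∈ R^(4×2). The projector onto W = col(U) is P = U (U^T U)^(-1) U^T.
Compute U^T U =
  [11, -9]
  [-9, 15],
and U^T v = (2, 2).
Solve U^T U · c = U^T v for the coefficients: c = (4/7, 10/21). The projection is proj_W(v) = U c.
Check: (v - proj_W(v)) · u_1 = 0  (should be 0).
Check: (v - proj_W(v)) · u_2 = 0  (should be 0).
Result: proj_W(v) = (-20/21, 22/21, 2/21, 2/7).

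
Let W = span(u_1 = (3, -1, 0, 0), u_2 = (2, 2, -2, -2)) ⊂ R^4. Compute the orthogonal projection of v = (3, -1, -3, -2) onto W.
proj_W(v) = (32/9, 2/3, -25/18, -25/18)

Set up U = [u_1 | ... | u_2] ∈ R^(4×2). The projector onto W = col(U) is P = U (U^T U)^(-1) U^T.
Compute U^T U =
  [10, 4]
  [4, 16],
and U^T v = (10, 14).
Solve U^T U · c = U^T v for the coefficients: c = (13/18, 25/36). The projection is proj_W(v) = U c.
Check: (v - proj_W(v)) · u_1 = 0  (should be 0).
Check: (v - proj_W(v)) · u_2 = 0  (should be 0).
Result: proj_W(v) = (32/9, 2/3, -25/18, -25/18).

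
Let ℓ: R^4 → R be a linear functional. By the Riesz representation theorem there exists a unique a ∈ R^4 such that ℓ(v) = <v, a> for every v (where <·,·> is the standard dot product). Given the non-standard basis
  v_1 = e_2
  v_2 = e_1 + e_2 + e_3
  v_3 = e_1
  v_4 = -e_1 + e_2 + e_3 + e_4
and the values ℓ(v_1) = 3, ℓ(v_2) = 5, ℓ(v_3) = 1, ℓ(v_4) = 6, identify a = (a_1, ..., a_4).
a = (1, 3, 1, 3)

Write a = (a_1, ..., a_4) in the standard basis. For each basis vector v_i, ℓ(v_i) = <v_i, a> is a linear equation in the a_j's. Collect the n equations into a matrix system V a = ℓ, where row i of V is v_i (expressed in the standard basis). Since V is invertible (lower-triangular with 1s on the diagonal, up to permutation), solve by back-substitution:
  V =
[[0, 1, 0, 0],
 [1, 1, 1, 0],
 [1, 0, 0, 0],
 [-1, 1, 1, 1]]
  V a = (3, 5, 1, 6)
Solving gives a = (1, 3, 1, 3).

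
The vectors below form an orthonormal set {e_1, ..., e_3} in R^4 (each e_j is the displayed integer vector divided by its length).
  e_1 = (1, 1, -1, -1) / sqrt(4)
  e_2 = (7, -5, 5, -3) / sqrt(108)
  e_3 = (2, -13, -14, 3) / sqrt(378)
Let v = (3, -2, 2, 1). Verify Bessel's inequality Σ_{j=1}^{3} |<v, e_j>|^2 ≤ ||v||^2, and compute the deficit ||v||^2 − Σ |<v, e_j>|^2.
Σ |<v, e_j>|^2 = 29/2; ||v||^2 = 18; deficit = 7/2

Write each e_j = u_j / sqrt(<u_j, u_j>) where u_j is the displayed integer vector. Then <v, e_j> = <v, u_j> / sqrt(<u_j, u_j>), so |<v, e_j>|^2 = <v, u_j>^2 / <u_j, u_j>.
Coefficients: <v, e_1> = -2/sqrt(4), <v, e_2> = 38/sqrt(108), <v, e_3> = 7/sqrt(378).
Square and sum: Σ |<v, e_j>|^2 = 29/2.
Compute ||v||^2 = v·v = 18.
Deficit = 18 − 29/2 = 7/2 ≥ 0, confirming Bessel's inequality. (The deficit equals ||v − Σ <v,e_j> e_j||^2, the squared distance from v to span{e_j}.)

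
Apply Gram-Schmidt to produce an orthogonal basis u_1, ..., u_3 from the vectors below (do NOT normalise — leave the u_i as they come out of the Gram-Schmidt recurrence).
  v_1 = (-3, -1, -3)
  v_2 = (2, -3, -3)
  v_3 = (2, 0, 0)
Orthogonal basis:
  u_1 = (-3, -1, -3)
  u_2 = (56/19, -51/19, -39/19)
  u_3 = (36/191, 90/191, -66/191)

Apply the Gram-Schmidt recurrence
  u_1 = v_1
  u_i = v_i − Σ_{j<i} ((v_i · u_j) / (u_j · u_j)) · u_j.

Step by step this gives:
  u_1 = (-3, -1, -3)
  u_2 = (56/19, -51/19, -39/19)
  u_3 = (36/191, 90/191, -66/191)

Orthogonality check:
  u_2 · u_1 = 0 (should be 0)
  u_3 · u_1 = 0 (should be 0)
  u_3 · u_2 = 0 (should be 0)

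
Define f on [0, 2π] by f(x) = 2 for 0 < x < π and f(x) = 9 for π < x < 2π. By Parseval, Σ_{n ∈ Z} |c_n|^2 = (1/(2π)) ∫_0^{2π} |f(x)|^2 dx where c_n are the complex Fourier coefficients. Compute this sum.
Σ |c_n|^2 = 85/2

Parseval equates the L^2 energy of f (normalised by 1/(2π)) with the ℓ^2 sum of its Fourier coefficients: (1/(2π)) ∫_0^{2π} |f|^2 = Σ |c_n|^2.
Compute the left side: (1/(2π)) [∫_0^π 2^2 dx + ∫_π^{2π} 9^2 dx] = (1/(2π)) · (4π + 81π) = (4 + 81)/2 = 85/2.
So Σ_{n ∈ Z} |c_n|^2 = 85/2.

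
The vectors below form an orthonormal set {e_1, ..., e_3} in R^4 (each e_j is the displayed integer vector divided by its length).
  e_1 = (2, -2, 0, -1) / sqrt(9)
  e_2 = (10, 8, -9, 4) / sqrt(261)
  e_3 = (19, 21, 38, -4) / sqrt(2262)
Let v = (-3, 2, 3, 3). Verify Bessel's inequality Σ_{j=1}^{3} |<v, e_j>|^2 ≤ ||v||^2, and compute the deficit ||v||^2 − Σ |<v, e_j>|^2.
Σ |<v, e_j>|^2 = 659/26; ||v||^2 = 31; deficit = 147/26

Write each e_j = u_j / sqrt(<u_j, u_j>) where u_j is the displayed integer vector. Then <v, e_j> = <v, u_j> / sqrt(<u_j, u_j>), so |<v, e_j>|^2 = <v, u_j>^2 / <u_j, u_j>.
Coefficients: <v, e_1> = -13/sqrt(9), <v, e_2> = -29/sqrt(261), <v, e_3> = 87/sqrt(2262).
Square and sum: Σ |<v, e_j>|^2 = 659/26.
Compute ||v||^2 = v·v = 31.
Deficit = 31 − 659/26 = 147/26 ≥ 0, confirming Bessel's inequality. (The deficit equals ||v − Σ <v,e_j> e_j||^2, the squared distance from v to span{e_j}.)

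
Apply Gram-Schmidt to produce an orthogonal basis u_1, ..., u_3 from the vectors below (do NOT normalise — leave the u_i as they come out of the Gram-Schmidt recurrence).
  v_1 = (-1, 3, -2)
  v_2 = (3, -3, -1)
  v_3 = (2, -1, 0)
Orthogonal basis:
  u_1 = (-1, 3, -2)
  u_2 = (16/7, -6/7, -17/7)
  u_3 = (99/166, 77/166, 33/83)

Apply the Gram-Schmidt recurrence
  u_1 = v_1
  u_i = v_i − Σ_{j<i} ((v_i · u_j) / (u_j · u_j)) · u_j.

Step by step this gives:
  u_1 = (-1, 3, -2)
  u_2 = (16/7, -6/7, -17/7)
  u_3 = (99/166, 77/166, 33/83)

Orthogonality check:
  u_2 · u_1 = 0 (should be 0)
  u_3 · u_1 = 0 (should be 0)
  u_3 · u_2 = 0 (should be 0)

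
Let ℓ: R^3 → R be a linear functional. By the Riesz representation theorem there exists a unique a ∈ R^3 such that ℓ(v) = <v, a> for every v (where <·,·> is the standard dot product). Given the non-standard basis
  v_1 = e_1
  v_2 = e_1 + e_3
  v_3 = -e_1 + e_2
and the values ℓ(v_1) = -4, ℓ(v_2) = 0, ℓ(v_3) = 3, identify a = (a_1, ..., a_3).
a = (-4, -1, 4)

Write a = (a_1, ..., a_3) in the standard basis. For each basis vector v_i, ℓ(v_i) = <v_i, a> is a linear equation in the a_j's. Collect the n equations into a matrix system V a = ℓ, where row i of V is v_i (expressed in the standard basis). Since V is invertible (lower-triangular with 1s on the diagonal, up to permutation), solve by back-substitution:
  V =
[[1, 0, 0],
 [1, 0, 1],
 [-1, 1, 0]]
  V a = (-4, 0, 3)
Solving gives a = (-4, -1, 4).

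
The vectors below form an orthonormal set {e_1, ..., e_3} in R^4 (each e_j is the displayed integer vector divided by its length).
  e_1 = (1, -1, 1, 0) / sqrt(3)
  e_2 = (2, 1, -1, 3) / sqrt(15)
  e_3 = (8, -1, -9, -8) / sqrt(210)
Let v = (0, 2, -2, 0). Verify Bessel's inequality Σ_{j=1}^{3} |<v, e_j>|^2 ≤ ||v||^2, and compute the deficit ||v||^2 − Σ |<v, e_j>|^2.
Σ |<v, e_j>|^2 = 160/21; ||v||^2 = 8; deficit = 8/21

Write each e_j = u_j / sqrt(<u_j, u_j>) where u_j is the displayed integer vector. Then <v, e_j> = <v, u_j> / sqrt(<u_j, u_j>), so |<v, e_j>|^2 = <v, u_j>^2 / <u_j, u_j>.
Coefficients: <v, e_1> = -4/sqrt(3), <v, e_2> = 4/sqrt(15), <v, e_3> = 16/sqrt(210).
Square and sum: Σ |<v, e_j>|^2 = 160/21.
Compute ||v||^2 = v·v = 8.
Deficit = 8 − 160/21 = 8/21 ≥ 0, confirming Bessel's inequality. (The deficit equals ||v − Σ <v,e_j> e_j||^2, the squared distance from v to span{e_j}.)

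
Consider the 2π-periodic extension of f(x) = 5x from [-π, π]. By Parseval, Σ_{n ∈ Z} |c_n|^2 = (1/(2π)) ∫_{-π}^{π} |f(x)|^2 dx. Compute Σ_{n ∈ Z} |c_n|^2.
Σ |c_n|^2 = 25π^2/3

Expand and integrate term by term over [-π, π]:
  ∫ (5x)^2 dx = 25·(2π^3/3); ∫ 2·5·(0)·x dx = 0 (odd integrand); ∫ 0^2 dx = 0·2π.
So (1/(2π)) ∫_{-π}^{π} (5x)^2 dx = 25π^2/3 + 0 = 25π^2/3.
Parseval ⇒ Σ |c_n|^2 = 25π^2/3.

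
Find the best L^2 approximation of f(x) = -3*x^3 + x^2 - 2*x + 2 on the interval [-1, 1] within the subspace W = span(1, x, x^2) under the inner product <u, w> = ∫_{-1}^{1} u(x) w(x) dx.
g(x) = x^2 - 19*x/5 + 2

The best approximation g ∈ W is the orthogonal projection of f onto W. Writing g = a_0 + a_1 x + a_2 x^2, the coefficients solve the normal equations G · a = b where
  G_{ij} = <φ_i, φ_j> and b_i = <f, φ_i>, with φ_0 = 1, φ_1 = x, φ_2 = x^2.
G =
  [2, 0, 2/3]
  [0, 2/3, 0]
  [2/3, 0, 2/5],
b = (14/3, -38/15, 26/15).
Solving gives a_0 = 2, a_1 = -19/5, a_2 = 1, so
  g(x) = x^2 - 19*x/5 + 2.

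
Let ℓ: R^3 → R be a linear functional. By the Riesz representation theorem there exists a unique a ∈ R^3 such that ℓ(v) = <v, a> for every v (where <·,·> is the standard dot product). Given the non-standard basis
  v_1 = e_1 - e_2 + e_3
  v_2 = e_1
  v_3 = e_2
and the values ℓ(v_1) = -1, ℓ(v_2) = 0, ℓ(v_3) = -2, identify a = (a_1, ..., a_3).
a = (0, -2, -3)

Write a = (a_1, ..., a_3) in the standard basis. For each basis vector v_i, ℓ(v_i) = <v_i, a> is a linear equation in the a_j's. Collect the n equations into a matrix system V a = ℓ, where row i of V is v_i (expressed in the standard basis). Since V is invertible (lower-triangular with 1s on the diagonal, up to permutation), solve by back-substitution:
  V =
[[1, -1, 1],
 [1, 0, 0],
 [0, 1, 0]]
  V a = (-1, 0, -2)
Solving gives a = (0, -2, -3).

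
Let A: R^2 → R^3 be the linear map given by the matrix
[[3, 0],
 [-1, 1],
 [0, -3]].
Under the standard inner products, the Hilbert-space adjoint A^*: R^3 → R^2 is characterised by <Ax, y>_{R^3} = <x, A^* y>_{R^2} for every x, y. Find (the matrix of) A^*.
A^* = A^T =
[[3, -1, 0],
 [0, 1, -3]]

For real matrices with standard dot products, the defining identity <Ax, y> = <x, A^* y> gives (Ax)^T y = x^T (A^*) y, i.e. x^T A^T y = x^T (A^*) y. Since this holds for all x, y, we must have A^* = A^T. Therefore
A^* =
[[3, -1, 0],
 [0, 1, -3]].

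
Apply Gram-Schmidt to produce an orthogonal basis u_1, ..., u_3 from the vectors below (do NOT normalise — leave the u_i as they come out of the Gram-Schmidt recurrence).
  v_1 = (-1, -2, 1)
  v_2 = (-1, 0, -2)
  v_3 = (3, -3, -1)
Orthogonal basis:
  u_1 = (-1, -2, 1)
  u_2 = (-7/6, -1/3, -11/6)
  u_3 = (92/29, -69/29, -46/29)

Apply the Gram-Schmidt recurrence
  u_1 = v_1
  u_i = v_i − Σ_{j<i} ((v_i · u_j) / (u_j · u_j)) · u_j.

Step by step this gives:
  u_1 = (-1, -2, 1)
  u_2 = (-7/6, -1/3, -11/6)
  u_3 = (92/29, -69/29, -46/29)

Orthogonality check:
  u_2 · u_1 = 0 (should be 0)
  u_3 · u_1 = 0 (should be 0)
  u_3 · u_2 = 0 (should be 0)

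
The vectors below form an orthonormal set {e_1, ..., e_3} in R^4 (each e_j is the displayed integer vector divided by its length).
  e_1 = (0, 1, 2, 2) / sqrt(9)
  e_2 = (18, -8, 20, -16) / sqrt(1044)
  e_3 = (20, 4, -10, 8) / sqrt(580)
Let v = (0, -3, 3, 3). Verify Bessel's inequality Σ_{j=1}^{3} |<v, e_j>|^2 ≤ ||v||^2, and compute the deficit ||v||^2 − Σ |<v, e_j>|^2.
Σ |<v, e_j>|^2 = 54/5; ||v||^2 = 27; deficit = 81/5

Write each e_j = u_j / sqrt(<u_j, u_j>) where u_j is the displayed integer vector. Then <v, e_j> = <v, u_j> / sqrt(<u_j, u_j>), so |<v, e_j>|^2 = <v, u_j>^2 / <u_j, u_j>.
Coefficients: <v, e_1> = 9/sqrt(9), <v, e_2> = 36/sqrt(1044), <v, e_3> = -18/sqrt(580).
Square and sum: Σ |<v, e_j>|^2 = 54/5.
Compute ||v||^2 = v·v = 27.
Deficit = 27 − 54/5 = 81/5 ≥ 0, confirming Bessel's inequality. (The deficit equals ||v − Σ <v,e_j> e_j||^2, the squared distance from v to span{e_j}.)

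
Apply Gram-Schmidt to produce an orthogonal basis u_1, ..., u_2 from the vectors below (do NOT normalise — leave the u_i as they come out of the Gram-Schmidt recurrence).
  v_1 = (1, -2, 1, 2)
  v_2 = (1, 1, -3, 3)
Orthogonal basis:
  u_1 = (1, -2, 1, 2)
  u_2 = (4/5, 7/5, -16/5, 13/5)

Apply the Gram-Schmidt recurrence
  u_1 = v_1
  u_i = v_i − Σ_{j<i} ((v_i · u_j) / (u_j · u_j)) · u_j.

Step by step this gives:
  u_1 = (1, -2, 1, 2)
  u_2 = (4/5, 7/5, -16/5, 13/5)

Orthogonality check:
  u_2 · u_1 = 0 (should be 0)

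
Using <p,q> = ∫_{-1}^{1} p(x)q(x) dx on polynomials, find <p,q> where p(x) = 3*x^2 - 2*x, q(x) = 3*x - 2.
<p,q> = -8

Expand the product: p(x)·q(x) = 9*x^3 - 12*x^2 + 4*x.
∫_{-1}^{1} of each monomial x^k gives [2/(k+1) if k even, 0 if k odd]. Integrating term-by-term (or equivalently evaluating the antiderivative F(x) = 9*x^4/4 - 4*x^3 + 2*x^2 at the endpoints):
  F(1) − F(−1) = 1/4 − (33/4) = -8.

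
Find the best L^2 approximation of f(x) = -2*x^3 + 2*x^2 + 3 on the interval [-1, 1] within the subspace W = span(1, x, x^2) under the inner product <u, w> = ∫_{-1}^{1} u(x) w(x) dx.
g(x) = 2*x^2 - 6*x/5 + 3

The best approximation g ∈ W is the orthogonal projection of f onto W. Writing g = a_0 + a_1 x + a_2 x^2, the coefficients solve the normal equations G · a = b where
  G_{ij} = <φ_i, φ_j> and b_i = <f, φ_i>, with φ_0 = 1, φ_1 = x, φ_2 = x^2.
G =
  [2, 0, 2/3]
  [0, 2/3, 0]
  [2/3, 0, 2/5],
b = (22/3, -4/5, 14/5).
Solving gives a_0 = 3, a_1 = -6/5, a_2 = 2, so
  g(x) = 2*x^2 - 6*x/5 + 3.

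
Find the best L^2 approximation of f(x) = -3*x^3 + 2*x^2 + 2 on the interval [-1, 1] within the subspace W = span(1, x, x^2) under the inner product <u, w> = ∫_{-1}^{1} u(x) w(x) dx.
g(x) = 2*x^2 - 9*x/5 + 2

The best approximation g ∈ W is the orthogonal projection of f onto W. Writing g = a_0 + a_1 x + a_2 x^2, the coefficients solve the normal equations G · a = b where
  G_{ij} = <φ_i, φ_j> and b_i = <f, φ_i>, with φ_0 = 1, φ_1 = x, φ_2 = x^2.
G =
  [2, 0, 2/3]
  [0, 2/3, 0]
  [2/3, 0, 2/5],
b = (16/3, -6/5, 32/15).
Solving gives a_0 = 2, a_1 = -9/5, a_2 = 2, so
  g(x) = 2*x^2 - 9*x/5 + 2.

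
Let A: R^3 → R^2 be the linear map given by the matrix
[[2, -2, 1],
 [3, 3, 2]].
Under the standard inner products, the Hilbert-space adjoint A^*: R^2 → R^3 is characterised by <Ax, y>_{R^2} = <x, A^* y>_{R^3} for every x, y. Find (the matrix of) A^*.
A^* = A^T =
[[2, 3],
 [-2, 3],
 [1, 2]]

For real matrices with standard dot products, the defining identity <Ax, y> = <x, A^* y> gives (Ax)^T y = x^T (A^*) y, i.e. x^T A^T y = x^T (A^*) y. Since this holds for all x, y, we must have A^* = A^T. Therefore
A^* =
[[2, 3],
 [-2, 3],
 [1, 2]].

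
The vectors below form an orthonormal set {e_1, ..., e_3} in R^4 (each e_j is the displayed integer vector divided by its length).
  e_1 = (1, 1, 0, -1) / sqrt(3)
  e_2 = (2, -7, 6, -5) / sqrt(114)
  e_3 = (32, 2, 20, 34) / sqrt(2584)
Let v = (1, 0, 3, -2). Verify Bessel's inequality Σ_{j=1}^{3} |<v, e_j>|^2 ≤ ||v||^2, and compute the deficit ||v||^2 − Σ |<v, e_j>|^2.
Σ |<v, e_j>|^2 = 189/17; ||v||^2 = 14; deficit = 49/17

Write each e_j = u_j / sqrt(<u_j, u_j>) where u_j is the displayed integer vector. Then <v, e_j> = <v, u_j> / sqrt(<u_j, u_j>), so |<v, e_j>|^2 = <v, u_j>^2 / <u_j, u_j>.
Coefficients: <v, e_1> = 3/sqrt(3), <v, e_2> = 30/sqrt(114), <v, e_3> = 24/sqrt(2584).
Square and sum: Σ |<v, e_j>|^2 = 189/17.
Compute ||v||^2 = v·v = 14.
Deficit = 14 − 189/17 = 49/17 ≥ 0, confirming Bessel's inequality. (The deficit equals ||v − Σ <v,e_j> e_j||^2, the squared distance from v to span{e_j}.)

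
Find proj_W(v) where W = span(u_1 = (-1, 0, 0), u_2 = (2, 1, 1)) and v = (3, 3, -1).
proj_W(v) = (3, 1, 1)

Set up U = [u_1 | ... | u_2] ∈ R^(3×2). The projector onto W = col(U) is P = U (U^T U)^(-1) U^T.
Compute U^T U =
  [1, -2]
  [-2, 6],
and U^T v = (-3, 8).
Solve U^T U · c = U^T v for the coefficients: c = (-1, 1). The projection is proj_W(v) = U c.
Check: (v - proj_W(v)) · u_1 = 0  (should be 0).
Check: (v - proj_W(v)) · u_2 = 0  (should be 0).
Result: proj_W(v) = (3, 1, 1).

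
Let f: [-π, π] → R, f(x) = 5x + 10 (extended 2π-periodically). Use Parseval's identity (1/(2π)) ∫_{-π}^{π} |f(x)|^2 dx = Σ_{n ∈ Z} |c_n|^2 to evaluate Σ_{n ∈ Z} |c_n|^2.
Σ |c_n|^2 = 25π^2/3 + 100

Expand and integrate term by term over [-π, π]:
  ∫ (5x)^2 dx = 25·(2π^3/3); ∫ 2·5·(10)·x dx = 0 (odd integrand); ∫ 10^2 dx = 100·2π.
So (1/(2π)) ∫_{-π}^{π} (5x + 10)^2 dx = 25π^2/3 + 100 = 25π^2/3 + 100.
Parseval ⇒ Σ |c_n|^2 = 25π^2/3 + 100.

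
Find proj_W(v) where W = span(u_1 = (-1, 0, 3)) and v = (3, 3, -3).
proj_W(v) = (6/5, 0, -18/5)

Set up U = [u_1 | ... | u_1] ∈ R^(3×1). The projector onto W = col(U) is P = U (U^T U)^(-1) U^T.
Compute U^T U =
  [10],
and U^T v = (-12).
Solve U^T U · c = U^T v for the coefficients: c = (-6/5). The projection is proj_W(v) = U c.
Check: (v - proj_W(v)) · u_1 = 0  (should be 0).
Result: proj_W(v) = (6/5, 0, -18/5).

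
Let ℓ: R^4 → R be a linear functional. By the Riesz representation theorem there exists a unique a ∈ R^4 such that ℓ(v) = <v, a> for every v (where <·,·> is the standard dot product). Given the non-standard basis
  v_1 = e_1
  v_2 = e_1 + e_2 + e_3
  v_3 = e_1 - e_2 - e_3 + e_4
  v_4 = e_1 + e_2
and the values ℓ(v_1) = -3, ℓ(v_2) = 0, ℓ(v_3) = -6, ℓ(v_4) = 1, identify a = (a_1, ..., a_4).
a = (-3, 4, -1, 0)

Write a = (a_1, ..., a_4) in the standard basis. For each basis vector v_i, ℓ(v_i) = <v_i, a> is a linear equation in the a_j's. Collect the n equations into a matrix system V a = ℓ, where row i of V is v_i (expressed in the standard basis). Since V is invertible (lower-triangular with 1s on the diagonal, up to permutation), solve by back-substitution:
  V =
[[1, 0, 0, 0],
 [1, 1, 1, 0],
 [1, -1, -1, 1],
 [1, 1, 0, 0]]
  V a = (-3, 0, -6, 1)
Solving gives a = (-3, 4, -1, 0).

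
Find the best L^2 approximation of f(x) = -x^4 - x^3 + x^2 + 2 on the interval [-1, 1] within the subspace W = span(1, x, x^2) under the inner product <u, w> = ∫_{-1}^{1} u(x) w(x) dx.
g(x) = x^2/7 - 3*x/5 + 73/35

The best approximation g ∈ W is the orthogonal projection of f onto W. Writing g = a_0 + a_1 x + a_2 x^2, the coefficients solve the normal equations G · a = b where
  G_{ij} = <φ_i, φ_j> and b_i = <f, φ_i>, with φ_0 = 1, φ_1 = x, φ_2 = x^2.
G =
  [2, 0, 2/3]
  [0, 2/3, 0]
  [2/3, 0, 2/5],
b = (64/15, -2/5, 152/105).
Solving gives a_0 = 73/35, a_1 = -3/5, a_2 = 1/7, so
  g(x) = x^2/7 - 3*x/5 + 73/35.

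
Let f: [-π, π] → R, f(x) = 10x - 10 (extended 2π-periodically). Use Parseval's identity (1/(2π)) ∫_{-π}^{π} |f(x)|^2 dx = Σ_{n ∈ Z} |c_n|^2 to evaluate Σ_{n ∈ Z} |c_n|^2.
Σ |c_n|^2 = 100π^2/3 + 100

Expand and integrate term by term over [-π, π]:
  ∫ (10x)^2 dx = 100·(2π^3/3); ∫ 2·10·(-10)·x dx = 0 (odd integrand); ∫ (-10)^2 dx = 100·2π.
So (1/(2π)) ∫_{-π}^{π} (10x - 10)^2 dx = 100π^2/3 + 100 = 100π^2/3 + 100.
Parseval ⇒ Σ |c_n|^2 = 100π^2/3 + 100.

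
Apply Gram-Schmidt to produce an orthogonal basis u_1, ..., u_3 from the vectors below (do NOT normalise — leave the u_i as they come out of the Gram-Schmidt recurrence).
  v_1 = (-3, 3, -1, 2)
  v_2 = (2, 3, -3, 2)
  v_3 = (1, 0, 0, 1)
Orthogonal basis:
  u_1 = (-3, 3, -1, 2)
  u_2 = (76/23, 39/23, -59/23, 26/23)
  u_3 = (16/83, -18/83, 40/83, 71/83)

Apply the Gram-Schmidt recurrence
  u_1 = v_1
  u_i = v_i − Σ_{j<i} ((v_i · u_j) / (u_j · u_j)) · u_j.

Step by step this gives:
  u_1 = (-3, 3, -1, 2)
  u_2 = (76/23, 39/23, -59/23, 26/23)
  u_3 = (16/83, -18/83, 40/83, 71/83)

Orthogonality check:
  u_2 · u_1 = 0 (should be 0)
  u_3 · u_1 = 0 (should be 0)
  u_3 · u_2 = 0 (should be 0)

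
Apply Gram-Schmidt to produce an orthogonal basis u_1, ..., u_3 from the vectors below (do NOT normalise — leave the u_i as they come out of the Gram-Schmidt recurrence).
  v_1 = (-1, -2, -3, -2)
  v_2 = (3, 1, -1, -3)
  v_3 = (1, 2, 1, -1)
Orthogonal basis:
  u_1 = (-1, -2, -3, -2)
  u_2 = (29/9, 13/9, -1/3, -23/9)
  u_3 = (-127/172, 121/172, 25/172, -95/172)

Apply the Gram-Schmidt recurrence
  u_1 = v_1
  u_i = v_i − Σ_{j<i} ((v_i · u_j) / (u_j · u_j)) · u_j.

Step by step this gives:
  u_1 = (-1, -2, -3, -2)
  u_2 = (29/9, 13/9, -1/3, -23/9)
  u_3 = (-127/172, 121/172, 25/172, -95/172)

Orthogonality check:
  u_2 · u_1 = 0 (should be 0)
  u_3 · u_1 = 0 (should be 0)
  u_3 · u_2 = 0 (should be 0)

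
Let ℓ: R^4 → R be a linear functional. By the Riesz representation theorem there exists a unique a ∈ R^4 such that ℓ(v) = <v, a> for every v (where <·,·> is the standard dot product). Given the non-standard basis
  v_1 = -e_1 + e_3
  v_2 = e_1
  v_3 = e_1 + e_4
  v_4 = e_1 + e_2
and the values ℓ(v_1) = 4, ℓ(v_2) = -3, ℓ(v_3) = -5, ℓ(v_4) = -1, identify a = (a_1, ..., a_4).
a = (-3, 2, 1, -2)

Write a = (a_1, ..., a_4) in the standard basis. For each basis vector v_i, ℓ(v_i) = <v_i, a> is a linear equation in the a_j's. Collect the n equations into a matrix system V a = ℓ, where row i of V is v_i (expressed in the standard basis). Since V is invertible (lower-triangular with 1s on the diagonal, up to permutation), solve by back-substitution:
  V =
[[-1, 0, 1, 0],
 [1, 0, 0, 0],
 [1, 0, 0, 1],
 [1, 1, 0, 0]]
  V a = (4, -3, -5, -1)
Solving gives a = (-3, 2, 1, -2).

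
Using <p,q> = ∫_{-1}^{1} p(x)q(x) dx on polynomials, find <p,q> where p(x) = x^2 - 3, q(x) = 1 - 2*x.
<p,q> = -16/3

Expand the product: p(x)·q(x) = -2*x^3 + x^2 + 6*x - 3.
∫_{-1}^{1} of each monomial x^k gives [2/(k+1) if k even, 0 if k odd]. Integrating term-by-term (or equivalently evaluating the antiderivative F(x) = -x^4/2 + x^3/3 + 3*x^2 - 3*x at the endpoints):
  F(1) − F(−1) = -1/6 − (31/6) = -16/3.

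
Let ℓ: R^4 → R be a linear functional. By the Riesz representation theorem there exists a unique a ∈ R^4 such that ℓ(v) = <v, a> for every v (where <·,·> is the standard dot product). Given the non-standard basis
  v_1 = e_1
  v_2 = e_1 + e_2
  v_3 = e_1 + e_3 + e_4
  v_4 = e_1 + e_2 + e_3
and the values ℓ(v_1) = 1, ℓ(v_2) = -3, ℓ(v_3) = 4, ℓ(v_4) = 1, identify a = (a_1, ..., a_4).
a = (1, -4, 4, -1)

Write a = (a_1, ..., a_4) in the standard basis. For each basis vector v_i, ℓ(v_i) = <v_i, a> is a linear equation in the a_j's. Collect the n equations into a matrix system V a = ℓ, where row i of V is v_i (expressed in the standard basis). Since V is invertible (lower-triangular with 1s on the diagonal, up to permutation), solve by back-substitution:
  V =
[[1, 0, 0, 0],
 [1, 1, 0, 0],
 [1, 0, 1, 1],
 [1, 1, 1, 0]]
  V a = (1, -3, 4, 1)
Solving gives a = (1, -4, 4, -1).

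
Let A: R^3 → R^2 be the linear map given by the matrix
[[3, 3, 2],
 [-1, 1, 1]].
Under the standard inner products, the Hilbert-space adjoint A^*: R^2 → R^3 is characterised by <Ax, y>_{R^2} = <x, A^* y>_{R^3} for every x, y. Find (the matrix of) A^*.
A^* = A^T =
[[3, -1],
 [3, 1],
 [2, 1]]

For real matrices with standard dot products, the defining identity <Ax, y> = <x, A^* y> gives (Ax)^T y = x^T (A^*) y, i.e. x^T A^T y = x^T (A^*) y. Since this holds for all x, y, we must have A^* = A^T. Therefore
A^* =
[[3, -1],
 [3, 1],
 [2, 1]].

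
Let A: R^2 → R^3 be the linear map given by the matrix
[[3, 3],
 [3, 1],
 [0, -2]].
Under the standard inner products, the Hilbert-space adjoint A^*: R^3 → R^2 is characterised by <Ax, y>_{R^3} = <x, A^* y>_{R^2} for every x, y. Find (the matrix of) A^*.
A^* = A^T =
[[3, 3, 0],
 [3, 1, -2]]

For real matrices with standard dot products, the defining identity <Ax, y> = <x, A^* y> gives (Ax)^T y = x^T (A^*) y, i.e. x^T A^T y = x^T (A^*) y. Since this holds for all x, y, we must have A^* = A^T. Therefore
A^* =
[[3, 3, 0],
 [3, 1, -2]].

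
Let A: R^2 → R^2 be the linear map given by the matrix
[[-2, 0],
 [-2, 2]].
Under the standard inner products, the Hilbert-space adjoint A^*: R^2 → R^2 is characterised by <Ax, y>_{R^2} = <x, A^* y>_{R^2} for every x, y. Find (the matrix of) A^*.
A^* = A^T =
[[-2, -2],
 [0, 2]]

For real matrices with standard dot products, the defining identity <Ax, y> = <x, A^* y> gives (Ax)^T y = x^T (A^*) y, i.e. x^T A^T y = x^T (A^*) y. Since this holds for all x, y, we must have A^* = A^T. Therefore
A^* =
[[-2, -2],
 [0, 2]].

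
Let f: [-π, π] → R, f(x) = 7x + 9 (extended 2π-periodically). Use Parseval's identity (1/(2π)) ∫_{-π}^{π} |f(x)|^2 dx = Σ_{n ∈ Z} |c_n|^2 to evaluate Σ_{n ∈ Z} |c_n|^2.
Σ |c_n|^2 = 49π^2/3 + 81

Expand and integrate term by term over [-π, π]:
  ∫ (7x)^2 dx = 49·(2π^3/3); ∫ 2·7·(9)·x dx = 0 (odd integrand); ∫ 9^2 dx = 81·2π.
So (1/(2π)) ∫_{-π}^{π} (7x + 9)^2 dx = 49π^2/3 + 81 = 49π^2/3 + 81.
Parseval ⇒ Σ |c_n|^2 = 49π^2/3 + 81.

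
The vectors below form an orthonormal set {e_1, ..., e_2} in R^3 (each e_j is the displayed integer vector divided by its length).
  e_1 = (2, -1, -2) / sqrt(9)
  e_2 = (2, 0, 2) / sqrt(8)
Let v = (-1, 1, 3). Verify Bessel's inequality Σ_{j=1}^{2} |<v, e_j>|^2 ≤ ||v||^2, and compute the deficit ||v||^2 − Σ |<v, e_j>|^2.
Σ |<v, e_j>|^2 = 11; ||v||^2 = 11; deficit = 0

Write each e_j = u_j / sqrt(<u_j, u_j>) where u_j is the displayed integer vector. Then <v, e_j> = <v, u_j> / sqrt(<u_j, u_j>), so |<v, e_j>|^2 = <v, u_j>^2 / <u_j, u_j>.
Coefficients: <v, e_1> = -9/sqrt(9), <v, e_2> = 4/sqrt(8).
Square and sum: Σ |<v, e_j>|^2 = 11.
Compute ||v||^2 = v·v = 11.
Deficit = 11 − 11 = 0 ≥ 0, confirming Bessel's inequality. (The deficit equals ||v − Σ <v,e_j> e_j||^2, the squared distance from v to span{e_j}.)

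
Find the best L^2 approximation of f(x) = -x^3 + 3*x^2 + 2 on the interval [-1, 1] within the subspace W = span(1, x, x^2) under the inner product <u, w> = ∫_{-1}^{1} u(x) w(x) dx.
g(x) = 3*x^2 - 3*x/5 + 2

The best approximation g ∈ W is the orthogonal projection of f onto W. Writing g = a_0 + a_1 x + a_2 x^2, the coefficients solve the normal equations G · a = b where
  G_{ij} = <φ_i, φ_j> and b_i = <f, φ_i>, with φ_0 = 1, φ_1 = x, φ_2 = x^2.
G =
  [2, 0, 2/3]
  [0, 2/3, 0]
  [2/3, 0, 2/5],
b = (6, -2/5, 38/15).
Solving gives a_0 = 2, a_1 = -3/5, a_2 = 3, so
  g(x) = 3*x^2 - 3*x/5 + 2.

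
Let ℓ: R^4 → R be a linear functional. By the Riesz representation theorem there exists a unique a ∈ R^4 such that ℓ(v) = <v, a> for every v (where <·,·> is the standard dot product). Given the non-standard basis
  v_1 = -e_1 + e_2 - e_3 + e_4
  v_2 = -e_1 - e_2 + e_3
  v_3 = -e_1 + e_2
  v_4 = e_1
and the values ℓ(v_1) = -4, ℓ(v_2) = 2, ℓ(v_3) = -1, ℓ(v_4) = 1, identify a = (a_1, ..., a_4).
a = (1, 0, 3, 0)

Write a = (a_1, ..., a_4) in the standard basis. For each basis vector v_i, ℓ(v_i) = <v_i, a> is a linear equation in the a_j's. Collect the n equations into a matrix system V a = ℓ, where row i of V is v_i (expressed in the standard basis). Since V is invertible (lower-triangular with 1s on the diagonal, up to permutation), solve by back-substitution:
  V =
[[-1, 1, -1, 1],
 [-1, -1, 1, 0],
 [-1, 1, 0, 0],
 [1, 0, 0, 0]]
  V a = (-4, 2, -1, 1)
Solving gives a = (1, 0, 3, 0).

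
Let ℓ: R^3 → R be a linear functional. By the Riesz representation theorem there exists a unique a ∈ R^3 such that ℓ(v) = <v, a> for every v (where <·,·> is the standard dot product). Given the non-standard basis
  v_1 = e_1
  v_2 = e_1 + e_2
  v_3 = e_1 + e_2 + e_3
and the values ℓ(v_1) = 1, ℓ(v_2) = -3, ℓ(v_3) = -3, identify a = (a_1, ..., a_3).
a = (1, -4, 0)

Write a = (a_1, ..., a_3) in the standard basis. For each basis vector v_i, ℓ(v_i) = <v_i, a> is a linear equation in the a_j's. Collect the n equations into a matrix system V a = ℓ, where row i of V is v_i (expressed in the standard basis). Since V is invertible (lower-triangular with 1s on the diagonal, up to permutation), solve by back-substitution:
  V =
[[1, 0, 0],
 [1, 1, 0],
 [1, 1, 1]]
  V a = (1, -3, -3)
Solving gives a = (1, -4, 0).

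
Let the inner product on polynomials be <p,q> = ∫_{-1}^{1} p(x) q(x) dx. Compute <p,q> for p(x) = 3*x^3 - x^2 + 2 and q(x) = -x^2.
<p,q> = -14/15

Expand the product: p(x)·q(x) = -3*x^5 + x^4 - 2*x^2.
∫_{-1}^{1} of each monomial x^k gives [2/(k+1) if k even, 0 if k odd]. Integrating term-by-term (or equivalently evaluating the antiderivative F(x) = -x^6/2 + x^5/5 - 2*x^3/3 at the endpoints):
  F(1) − F(−1) = -29/30 − (-1/30) = -14/15.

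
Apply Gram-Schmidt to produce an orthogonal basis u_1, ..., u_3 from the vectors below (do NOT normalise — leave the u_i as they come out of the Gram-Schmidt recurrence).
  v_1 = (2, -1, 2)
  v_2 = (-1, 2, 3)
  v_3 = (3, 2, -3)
Orthogonal basis:
  u_1 = (2, -1, 2)
  u_2 = (-13/9, 20/9, 23/9)
  u_3 = (161/61, 184/61, -69/61)

Apply the Gram-Schmidt recurrence
  u_1 = v_1
  u_i = v_i − Σ_{j<i} ((v_i · u_j) / (u_j · u_j)) · u_j.

Step by step this gives:
  u_1 = (2, -1, 2)
  u_2 = (-13/9, 20/9, 23/9)
  u_3 = (161/61, 184/61, -69/61)

Orthogonality check:
  u_2 · u_1 = 0 (should be 0)
  u_3 · u_1 = 0 (should be 0)
  u_3 · u_2 = 0 (should be 0)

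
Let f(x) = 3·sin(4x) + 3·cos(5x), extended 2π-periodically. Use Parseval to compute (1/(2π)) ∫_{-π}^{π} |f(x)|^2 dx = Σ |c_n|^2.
Σ |c_n|^2 = 9

Expand |f|^2 and use orthogonality of {sin(nx), cos(mx)} on [-π, π]:
  ∫_{-π}^{π} sin(nx)^2 dx = π, ∫ cos(mx)^2 dx = π, and cross terms integrate to 0.
So ∫_{-π}^{π} f(x)^2 dx = 3^2 · π + 3^2 · π = (9 + 9)π.
Divide by 2π: (9 + 9)/2 = 9.
By Parseval, this equals Σ |c_n|^2.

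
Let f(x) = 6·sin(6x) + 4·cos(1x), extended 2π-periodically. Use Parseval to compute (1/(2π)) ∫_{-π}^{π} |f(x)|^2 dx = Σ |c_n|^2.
Σ |c_n|^2 = 26

Expand |f|^2 and use orthogonality of {sin(nx), cos(mx)} on [-π, π]:
  ∫_{-π}^{π} sin(nx)^2 dx = π, ∫ cos(mx)^2 dx = π, and cross terms integrate to 0.
So ∫_{-π}^{π} f(x)^2 dx = 6^2 · π + 4^2 · π = (36 + 16)π.
Divide by 2π: (36 + 16)/2 = 26.
By Parseval, this equals Σ |c_n|^2.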